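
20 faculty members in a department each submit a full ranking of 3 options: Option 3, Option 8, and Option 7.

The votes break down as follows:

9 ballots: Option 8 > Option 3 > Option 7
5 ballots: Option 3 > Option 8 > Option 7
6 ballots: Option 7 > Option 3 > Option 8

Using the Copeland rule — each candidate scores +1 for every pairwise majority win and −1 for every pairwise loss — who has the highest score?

Pairwise results:
  Option 3 vs Option 8: Option 3 wins 11–9.
  Option 3 vs Option 7: Option 3 wins 14–6.
  Option 8 vs Option 7: Option 8 wins 14–6.
Copeland scores (wins − losses):
  Option 3: 2 − 0 = 2
  Option 8: 1 − 1 = 0
  Option 7: 0 − 2 = -2
Option 3 has the best Copeland score.

Option 3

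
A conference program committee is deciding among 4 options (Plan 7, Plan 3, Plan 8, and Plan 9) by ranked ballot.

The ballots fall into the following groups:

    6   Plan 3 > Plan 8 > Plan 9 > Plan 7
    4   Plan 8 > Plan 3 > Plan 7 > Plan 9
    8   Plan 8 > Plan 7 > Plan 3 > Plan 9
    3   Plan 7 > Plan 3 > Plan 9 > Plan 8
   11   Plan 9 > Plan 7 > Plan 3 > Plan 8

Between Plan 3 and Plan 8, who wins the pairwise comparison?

Plan 3

Ballots ranking Plan 3 above Plan 8: 6+3+11 = 20.
Ballots ranking Plan 8 above Plan 3: 4+8 = 12.
Plan 3 wins the head-to-head, 20–12.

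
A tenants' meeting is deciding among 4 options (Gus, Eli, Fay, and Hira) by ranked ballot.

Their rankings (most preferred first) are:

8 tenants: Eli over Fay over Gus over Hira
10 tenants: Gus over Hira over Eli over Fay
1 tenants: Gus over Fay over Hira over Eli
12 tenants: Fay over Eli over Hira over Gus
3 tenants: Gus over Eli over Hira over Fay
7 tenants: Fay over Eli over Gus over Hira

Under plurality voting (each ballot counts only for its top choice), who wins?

Fay

First-place vote totals:
  Gus: 14
  Eli: 8
  Fay: 19
  Hira: 0
Fay has the most first-place votes.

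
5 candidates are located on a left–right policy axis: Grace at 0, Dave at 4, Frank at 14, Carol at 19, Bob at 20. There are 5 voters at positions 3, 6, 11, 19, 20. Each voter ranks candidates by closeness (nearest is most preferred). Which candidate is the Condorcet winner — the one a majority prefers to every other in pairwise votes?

Frank

With single-peaked preferences on a line, the Condorcet winner is the candidate closest to the median voter.
The median voter (position 11) is closest to Frank at 14.
Check: Frank vs Carol — voters closer to Frank: 3 of 5.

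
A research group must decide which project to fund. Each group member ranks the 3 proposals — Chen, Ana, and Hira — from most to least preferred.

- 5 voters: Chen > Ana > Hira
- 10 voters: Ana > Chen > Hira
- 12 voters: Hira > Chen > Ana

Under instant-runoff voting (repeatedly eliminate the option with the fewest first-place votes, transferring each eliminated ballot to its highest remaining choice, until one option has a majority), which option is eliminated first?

Chen

Round 1: Hira 12, Ana 10, Chen 5. Chen has the fewest and is eliminated.
Round 2: Ana 15, Hira 12. Ana has a majority.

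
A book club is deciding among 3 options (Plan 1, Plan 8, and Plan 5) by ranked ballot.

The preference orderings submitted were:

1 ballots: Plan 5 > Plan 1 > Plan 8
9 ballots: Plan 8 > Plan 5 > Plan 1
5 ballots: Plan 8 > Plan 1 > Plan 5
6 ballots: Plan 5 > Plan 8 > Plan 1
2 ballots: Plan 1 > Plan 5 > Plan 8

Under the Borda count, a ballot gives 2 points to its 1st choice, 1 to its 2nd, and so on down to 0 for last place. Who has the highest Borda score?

Borda scores:
  Plan 1: 1 + 9·0 + 5·1 + 6·0 + 2·2 = 10
  Plan 8: 0 + 9·2 + 5·2 + 6·1 + 2·0 = 34
  Plan 5: 2 + 9·1 + 5·0 + 6·2 + 2·1 = 25
Plan 8 has the highest total.

Plan 8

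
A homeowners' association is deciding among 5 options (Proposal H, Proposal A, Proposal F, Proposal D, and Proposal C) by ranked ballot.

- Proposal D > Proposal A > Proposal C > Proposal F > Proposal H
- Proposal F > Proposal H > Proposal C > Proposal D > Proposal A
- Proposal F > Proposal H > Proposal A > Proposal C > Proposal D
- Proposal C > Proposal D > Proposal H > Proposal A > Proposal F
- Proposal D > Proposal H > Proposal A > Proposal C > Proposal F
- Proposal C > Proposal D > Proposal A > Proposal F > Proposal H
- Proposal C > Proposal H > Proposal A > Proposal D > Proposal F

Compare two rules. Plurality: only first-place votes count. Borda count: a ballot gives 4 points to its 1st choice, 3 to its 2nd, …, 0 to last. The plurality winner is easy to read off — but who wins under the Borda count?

Plurality first-place counts: Proposal H 0, Proposal A 0, Proposal F 2, Proposal D 2, Proposal C 3 → Proposal C.
Borda totals: Proposal H 14, Proposal A 12, Proposal F 10, Proposal D 16, Proposal C 18 → Proposal C.

Proposal C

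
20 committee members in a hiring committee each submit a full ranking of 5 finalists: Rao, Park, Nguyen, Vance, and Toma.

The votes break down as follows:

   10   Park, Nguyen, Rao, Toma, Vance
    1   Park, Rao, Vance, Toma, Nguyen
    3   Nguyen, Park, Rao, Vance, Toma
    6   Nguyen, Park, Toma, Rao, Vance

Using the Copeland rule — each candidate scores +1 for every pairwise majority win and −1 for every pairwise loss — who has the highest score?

Park

Pairwise results:
  Rao vs Park: Park wins 20–0.
  Rao vs Nguyen: Nguyen wins 19–1.
  Rao vs Vance: Rao wins 20–0.
  Rao vs Toma: Rao wins 14–6.
  Park vs Nguyen: Park wins 11–9.
  Park vs Vance: Park wins 20–0.
  Park vs Toma: Park wins 20–0.
  Nguyen vs Vance: Nguyen wins 19–1.
  Nguyen vs Toma: Nguyen wins 19–1.
  Vance vs Toma: Toma wins 16–4.
Copeland scores (wins − losses):
  Rao: 2 − 2 = 0
  Park: 4 − 0 = 4
  Nguyen: 3 − 1 = 2
  Vance: 0 − 4 = -4
  Toma: 1 − 3 = -2
Park has the best Copeland score.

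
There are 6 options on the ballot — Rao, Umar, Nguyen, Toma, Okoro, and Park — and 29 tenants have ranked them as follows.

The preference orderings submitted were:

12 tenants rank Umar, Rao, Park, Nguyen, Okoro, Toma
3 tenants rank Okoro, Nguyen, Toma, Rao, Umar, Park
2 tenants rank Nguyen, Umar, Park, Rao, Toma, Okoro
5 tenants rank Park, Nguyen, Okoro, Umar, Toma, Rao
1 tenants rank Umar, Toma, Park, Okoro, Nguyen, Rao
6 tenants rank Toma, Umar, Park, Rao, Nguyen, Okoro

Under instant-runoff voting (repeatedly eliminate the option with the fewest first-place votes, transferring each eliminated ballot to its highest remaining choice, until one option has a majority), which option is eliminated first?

Round 1: Umar 13, Toma 6, Park 5, Okoro 3, Nguyen 2, Rao 0. Rao has the fewest and is eliminated.
Round 2: Umar 13, Toma 6, Park 5, Okoro 3, Nguyen 2. Nguyen has the fewest and is eliminated.
Round 3: Umar 15, Toma 6, Park 5, Okoro 3. Umar has a majority.

Rao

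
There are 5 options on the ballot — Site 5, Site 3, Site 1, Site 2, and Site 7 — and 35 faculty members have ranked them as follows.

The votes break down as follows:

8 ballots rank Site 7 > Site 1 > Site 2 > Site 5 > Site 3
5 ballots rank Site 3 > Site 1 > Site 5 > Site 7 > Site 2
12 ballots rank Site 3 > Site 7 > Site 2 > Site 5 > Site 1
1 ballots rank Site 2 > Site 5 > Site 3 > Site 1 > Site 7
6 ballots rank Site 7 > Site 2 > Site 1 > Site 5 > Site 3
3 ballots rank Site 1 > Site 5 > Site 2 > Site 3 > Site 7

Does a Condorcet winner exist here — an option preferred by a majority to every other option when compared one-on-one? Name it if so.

None — there is no Condorcet winner

Head-to-head results (35 voters total):
Site 5 vs Site 3: Site 5 wins 18–17.
Site 5 vs Site 1: Site 1 wins 22–13.
Site 5 vs Site 2: Site 2 wins 27–8.
Site 5 vs Site 7: Site 7 wins 26–9.
Site 3 vs Site 1: Site 3 wins 18–17.
Site 3 vs Site 2: Site 2 wins 18–17.
Site 3 vs Site 7: Site 3 wins 21–14.
Site 1 vs Site 2: Site 2 wins 19–16.
Site 1 vs Site 7: Site 7 wins 26–9.
Site 2 vs Site 7: Site 7 wins 31–4.
No candidate beats all others: Site 5 beats Site 3 beats Site 1 beats Site 5, a majority cycle.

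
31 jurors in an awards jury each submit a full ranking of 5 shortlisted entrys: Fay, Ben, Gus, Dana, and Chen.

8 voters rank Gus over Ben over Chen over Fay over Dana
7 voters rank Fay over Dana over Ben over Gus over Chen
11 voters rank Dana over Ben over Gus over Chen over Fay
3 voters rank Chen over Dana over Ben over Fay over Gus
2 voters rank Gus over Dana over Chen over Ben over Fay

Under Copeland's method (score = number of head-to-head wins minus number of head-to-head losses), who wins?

Dana

Pairwise results:
  Fay vs Ben: Ben wins 24–7.
  Fay vs Gus: Gus wins 21–10.
  Fay vs Dana: Dana wins 16–15.
  Fay vs Chen: Chen wins 24–7.
  Ben vs Gus: Ben wins 21–10.
  Ben vs Dana: Dana wins 23–8.
  Ben vs Chen: Ben wins 26–5.
  Gus vs Dana: Dana wins 21–10.
  Gus vs Chen: Gus wins 28–3.
  Dana vs Chen: Dana wins 20–11.
Copeland scores (wins − losses):
  Fay: 0 − 4 = -4
  Ben: 3 − 1 = 2
  Gus: 2 − 2 = 0
  Dana: 4 − 0 = 4
  Chen: 1 − 3 = -2
Dana has the best Copeland score.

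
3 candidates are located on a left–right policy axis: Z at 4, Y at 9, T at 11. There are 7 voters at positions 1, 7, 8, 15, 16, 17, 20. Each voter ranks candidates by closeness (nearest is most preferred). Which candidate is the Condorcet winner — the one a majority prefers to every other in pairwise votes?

T

With single-peaked preferences on a line, the Condorcet winner is the candidate closest to the median voter.
The median voter (position 15) is closest to T at 11.
Check: T vs Y — voters closer to T: 4 of 7.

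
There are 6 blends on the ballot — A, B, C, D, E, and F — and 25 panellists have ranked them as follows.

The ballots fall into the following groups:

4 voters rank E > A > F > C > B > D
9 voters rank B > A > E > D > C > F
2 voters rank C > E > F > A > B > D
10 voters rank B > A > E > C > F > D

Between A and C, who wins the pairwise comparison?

A

Ballots ranking A above C: 4+9+10 = 23.
Ballots ranking C above A: 2.
A wins the head-to-head, 23–2.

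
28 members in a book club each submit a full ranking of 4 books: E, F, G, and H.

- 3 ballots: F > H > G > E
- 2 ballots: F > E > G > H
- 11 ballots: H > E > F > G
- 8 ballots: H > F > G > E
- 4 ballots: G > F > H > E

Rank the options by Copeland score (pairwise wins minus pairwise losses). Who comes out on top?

Pairwise results:
  E vs F: F wins 17–11.
  E vs G: G wins 15–13.
  E vs H: H wins 26–2.
  F vs G: F wins 24–4.
  F vs H: H wins 19–9.
  G vs H: H wins 22–6.
Copeland scores (wins − losses):
  E: 0 − 3 = -3
  F: 2 − 1 = 1
  G: 1 − 2 = -1
  H: 3 − 0 = 3
H has the best Copeland score.

H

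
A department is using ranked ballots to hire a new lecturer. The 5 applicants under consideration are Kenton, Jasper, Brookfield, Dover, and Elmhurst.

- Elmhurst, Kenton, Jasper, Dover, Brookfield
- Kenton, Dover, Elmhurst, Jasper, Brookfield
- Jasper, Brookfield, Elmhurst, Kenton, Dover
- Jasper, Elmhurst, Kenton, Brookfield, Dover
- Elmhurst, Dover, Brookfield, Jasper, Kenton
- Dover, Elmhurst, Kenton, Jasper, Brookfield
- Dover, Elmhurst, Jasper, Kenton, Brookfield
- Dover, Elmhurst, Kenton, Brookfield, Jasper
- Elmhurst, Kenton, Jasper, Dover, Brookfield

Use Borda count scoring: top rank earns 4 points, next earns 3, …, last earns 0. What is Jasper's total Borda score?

Borda scores:
  Kenton: 3 + 4 + 1 + 2 + 0 + 2 + 1 + 2 + 3 = 18
  Jasper: 2 + 1 + 4 + 4 + 1 + 1 + 2 + 0 + 2 = 17
  Brookfield: 0 + 0 + 3 + 1 + 2 + 0 + 0 + 1 + 0 = 7
  Dover: 1 + 3 + 0 + 0 + 3 + 4 + 4 + 4 + 1 = 20
  Elmhurst: 4 + 2 + 2 + 3 + 4 + 3 + 3 + 3 + 4 = 28

17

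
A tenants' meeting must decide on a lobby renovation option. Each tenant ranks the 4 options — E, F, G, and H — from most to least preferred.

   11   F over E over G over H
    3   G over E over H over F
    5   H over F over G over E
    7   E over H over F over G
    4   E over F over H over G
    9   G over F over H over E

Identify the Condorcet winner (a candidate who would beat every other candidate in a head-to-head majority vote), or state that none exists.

Head-to-head results (39 voters total):
E vs F: F wins 25–14.
E vs G: E wins 22–17.
E vs H: E wins 25–14.
F vs G: F wins 27–12.
F vs H: F wins 24–15.
G vs H: G wins 23–16.
F beats each rival — E (25–14), G (27–12), H (24–15) — so F is the Condorcet winner.

F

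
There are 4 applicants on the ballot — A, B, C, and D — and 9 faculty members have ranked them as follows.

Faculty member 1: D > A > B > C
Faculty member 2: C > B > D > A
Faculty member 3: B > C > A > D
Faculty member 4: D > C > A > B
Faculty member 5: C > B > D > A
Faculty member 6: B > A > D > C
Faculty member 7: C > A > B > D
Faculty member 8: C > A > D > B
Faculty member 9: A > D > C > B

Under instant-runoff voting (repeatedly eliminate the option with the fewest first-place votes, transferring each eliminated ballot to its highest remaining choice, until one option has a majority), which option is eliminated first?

Round 1: C 4, B 2, D 2, A 1. A has the fewest and is eliminated.
Round 2: C 4, D 3, B 2. B has the fewest and is eliminated.
Round 3: C 5, D 4. C has a majority.

A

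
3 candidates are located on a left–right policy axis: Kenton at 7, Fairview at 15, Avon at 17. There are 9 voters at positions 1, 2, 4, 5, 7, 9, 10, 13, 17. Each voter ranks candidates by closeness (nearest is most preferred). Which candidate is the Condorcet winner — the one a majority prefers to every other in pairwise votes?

Kenton

With single-peaked preferences on a line, the Condorcet winner is the candidate closest to the median voter.
The median voter (position 7) is closest to Kenton at 7.
Check: Kenton vs Avon — voters closer to Kenton: 7 of 9.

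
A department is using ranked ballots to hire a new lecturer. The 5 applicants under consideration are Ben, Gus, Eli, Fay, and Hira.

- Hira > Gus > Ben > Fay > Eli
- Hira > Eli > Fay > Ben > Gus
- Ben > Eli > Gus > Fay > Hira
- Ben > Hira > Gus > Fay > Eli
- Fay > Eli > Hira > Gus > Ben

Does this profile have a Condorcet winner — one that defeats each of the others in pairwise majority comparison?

Yes

Head-to-head results (5 voters total):
Ben vs Gus: Ben wins 3–2.
Ben vs Eli: Ben wins 3–2.
Ben vs Fay: Ben wins 3–2.
Ben vs Hira: Hira wins 3–2.
Gus vs Eli: Eli wins 3–2.
Gus vs Fay: Gus wins 3–2.
Gus vs Hira: Hira wins 4–1.
Eli vs Fay: Fay wins 3–2.
Eli vs Hira: Hira wins 3–2.
Fay vs Hira: Hira wins 3–2.
Hira beats each rival — Ben (3–2), Gus (4–1), Eli (3–2), Fay (3–2) — so Hira is the Condorcet winner.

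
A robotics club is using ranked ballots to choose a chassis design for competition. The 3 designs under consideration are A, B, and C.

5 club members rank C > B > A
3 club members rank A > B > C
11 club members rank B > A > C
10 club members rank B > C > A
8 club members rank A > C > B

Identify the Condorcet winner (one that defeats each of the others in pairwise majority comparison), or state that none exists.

Head-to-head results (37 voters total):
A vs B: B wins 26–11.
A vs C: A wins 22–15.
B vs C: B wins 24–13.
B beats each rival — A (26–11), C (24–13) — so B is the Condorcet winner.

B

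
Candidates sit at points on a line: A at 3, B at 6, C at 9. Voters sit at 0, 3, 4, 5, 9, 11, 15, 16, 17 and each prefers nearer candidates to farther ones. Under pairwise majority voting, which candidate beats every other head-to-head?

C

With single-peaked preferences on a line, the Condorcet winner is the candidate closest to the median voter.
The median voter (position 9) is closest to C at 9.
Check: C vs B — voters closer to C: 5 of 9.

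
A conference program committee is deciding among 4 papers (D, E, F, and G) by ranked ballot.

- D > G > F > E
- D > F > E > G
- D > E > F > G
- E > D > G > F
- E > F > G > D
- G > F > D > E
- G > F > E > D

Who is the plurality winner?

D

First-place vote totals:
  D: 3
  E: 2
  F: 0
  G: 2
D has the most first-place votes.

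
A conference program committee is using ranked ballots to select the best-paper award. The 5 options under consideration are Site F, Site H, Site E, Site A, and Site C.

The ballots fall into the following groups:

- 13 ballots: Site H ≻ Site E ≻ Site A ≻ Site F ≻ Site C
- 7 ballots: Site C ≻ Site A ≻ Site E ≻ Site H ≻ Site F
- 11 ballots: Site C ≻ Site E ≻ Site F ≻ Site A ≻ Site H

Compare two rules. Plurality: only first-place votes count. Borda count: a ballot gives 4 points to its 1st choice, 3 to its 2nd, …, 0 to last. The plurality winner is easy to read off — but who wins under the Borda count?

Plurality first-place counts: Site F 0, Site H 13, Site E 0, Site A 0, Site C 18 → Site C.
Borda totals: Site F 35, Site H 59, Site E 86, Site A 58, Site C 72 → Site E.

Site E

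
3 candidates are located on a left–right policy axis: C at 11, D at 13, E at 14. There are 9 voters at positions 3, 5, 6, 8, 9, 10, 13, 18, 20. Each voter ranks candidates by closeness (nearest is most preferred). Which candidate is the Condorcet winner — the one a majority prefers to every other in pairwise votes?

With single-peaked preferences on a line, the Condorcet winner is the candidate closest to the median voter.
The median voter (position 9) is closest to C at 11.
Check: C vs D — voters closer to C: 6 of 9.

C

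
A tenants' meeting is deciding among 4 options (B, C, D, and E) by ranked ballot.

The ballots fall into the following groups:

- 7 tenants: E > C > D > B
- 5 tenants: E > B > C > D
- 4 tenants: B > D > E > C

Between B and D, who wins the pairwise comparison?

B

Ballots ranking B above D: 5+4 = 9.
Ballots ranking D above B: 7.
B wins the head-to-head, 9–7.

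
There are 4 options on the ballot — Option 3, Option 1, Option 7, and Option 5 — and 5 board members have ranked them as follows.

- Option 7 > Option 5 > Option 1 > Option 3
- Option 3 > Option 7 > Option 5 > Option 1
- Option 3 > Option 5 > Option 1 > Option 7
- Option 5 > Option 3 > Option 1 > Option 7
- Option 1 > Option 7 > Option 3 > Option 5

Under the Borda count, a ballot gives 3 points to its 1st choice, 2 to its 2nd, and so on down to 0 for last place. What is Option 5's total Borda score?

8

Borda scores:
  Option 3: 0 + 3 + 3 + 2 + 1 = 9
  Option 1: 1 + 0 + 1 + 1 + 3 = 6
  Option 7: 3 + 2 + 0 + 0 + 2 = 7
  Option 5: 2 + 1 + 2 + 3 + 0 = 8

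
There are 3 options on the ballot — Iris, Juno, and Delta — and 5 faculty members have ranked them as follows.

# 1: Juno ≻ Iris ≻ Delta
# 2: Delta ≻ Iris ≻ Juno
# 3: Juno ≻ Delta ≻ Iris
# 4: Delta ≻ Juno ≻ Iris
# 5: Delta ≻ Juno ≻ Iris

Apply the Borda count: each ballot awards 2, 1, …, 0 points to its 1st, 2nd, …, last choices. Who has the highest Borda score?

Borda scores:
  Iris: 1 + 1 + 0 + 0 + 0 = 2
  Juno: 2 + 0 + 2 + 1 + 1 = 6
  Delta: 0 + 2 + 1 + 2 + 2 = 7
Delta has the highest total.

Delta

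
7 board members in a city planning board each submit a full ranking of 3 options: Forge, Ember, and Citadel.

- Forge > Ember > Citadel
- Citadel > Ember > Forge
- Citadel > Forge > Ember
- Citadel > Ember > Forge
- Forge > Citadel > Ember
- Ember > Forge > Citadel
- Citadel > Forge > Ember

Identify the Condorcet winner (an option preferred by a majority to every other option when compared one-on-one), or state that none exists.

Citadel

Head-to-head results (7 voters total):
Forge vs Ember: Forge wins 4–3.
Forge vs Citadel: Citadel wins 4–3.
Ember vs Citadel: Citadel wins 5–2.
Citadel beats each rival — Forge (4–3), Ember (5–2) — so Citadel is the Condorcet winner.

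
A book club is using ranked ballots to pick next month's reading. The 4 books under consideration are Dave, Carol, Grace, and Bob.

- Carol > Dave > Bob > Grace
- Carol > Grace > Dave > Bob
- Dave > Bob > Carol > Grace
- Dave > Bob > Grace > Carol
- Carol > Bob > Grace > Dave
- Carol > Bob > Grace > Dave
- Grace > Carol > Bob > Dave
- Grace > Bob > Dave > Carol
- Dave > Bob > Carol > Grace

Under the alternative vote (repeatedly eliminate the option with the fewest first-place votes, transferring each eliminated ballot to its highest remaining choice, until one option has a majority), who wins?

Round 1: Carol 4, Dave 3, Grace 2, Bob 0. Bob has the fewest and is eliminated.
Round 2: Carol 4, Dave 3, Grace 2. Grace has the fewest and is eliminated.
Round 3: Carol 5, Dave 4. Carol has a majority.

Carol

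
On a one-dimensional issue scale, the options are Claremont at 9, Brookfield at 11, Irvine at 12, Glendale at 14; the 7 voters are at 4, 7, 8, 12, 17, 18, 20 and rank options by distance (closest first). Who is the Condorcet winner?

With single-peaked preferences on a line, the Condorcet winner is the candidate closest to the median voter.
The median voter (position 12) is closest to Irvine at 12.
Check: Irvine vs Glendale — voters closer to Irvine: 4 of 7.

Irvine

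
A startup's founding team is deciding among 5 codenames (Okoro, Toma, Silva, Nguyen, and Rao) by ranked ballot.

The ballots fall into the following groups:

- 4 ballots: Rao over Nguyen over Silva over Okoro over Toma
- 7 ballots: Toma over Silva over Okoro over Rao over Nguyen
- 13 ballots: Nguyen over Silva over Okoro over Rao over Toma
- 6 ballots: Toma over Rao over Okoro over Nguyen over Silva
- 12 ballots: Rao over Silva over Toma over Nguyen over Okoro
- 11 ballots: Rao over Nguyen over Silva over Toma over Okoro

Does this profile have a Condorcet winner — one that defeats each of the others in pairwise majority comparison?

Head-to-head results (53 voters total):
Okoro vs Toma: Toma wins 36–17.
Okoro vs Silva: Silva wins 47–6.
Okoro vs Nguyen: Nguyen wins 40–13.
Okoro vs Rao: Rao wins 33–20.
Toma vs Silva: Silva wins 40–13.
Toma vs Nguyen: Nguyen wins 28–25.
Toma vs Rao: Rao wins 40–13.
Silva vs Nguyen: Nguyen wins 34–19.
Silva vs Rao: Rao wins 33–20.
Nguyen vs Rao: Rao wins 40–13.
Rao beats each rival — Okoro (33–20), Toma (40–13), Silva (33–20), Nguyen (40–13) — so Rao is the Condorcet winner.

Yes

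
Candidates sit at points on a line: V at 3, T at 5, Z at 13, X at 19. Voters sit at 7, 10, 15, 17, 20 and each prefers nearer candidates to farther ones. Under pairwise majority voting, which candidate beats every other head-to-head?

Z

With single-peaked preferences on a line, the Condorcet winner is the candidate closest to the median voter.
The median voter (position 15) is closest to Z at 13.
Check: Z vs V — voters closer to Z: 4 of 5.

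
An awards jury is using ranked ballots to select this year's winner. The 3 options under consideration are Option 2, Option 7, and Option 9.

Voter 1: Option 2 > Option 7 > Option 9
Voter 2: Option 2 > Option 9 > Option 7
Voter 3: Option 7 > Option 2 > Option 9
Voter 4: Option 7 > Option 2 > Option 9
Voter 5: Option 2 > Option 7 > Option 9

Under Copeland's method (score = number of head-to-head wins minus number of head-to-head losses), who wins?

Option 2

Pairwise results:
  Option 2 vs Option 7: Option 2 wins 3–2.
  Option 2 vs Option 9: Option 2 wins 5–0.
  Option 7 vs Option 9: Option 7 wins 4–1.
Copeland scores (wins − losses):
  Option 2: 2 − 0 = 2
  Option 7: 1 − 1 = 0
  Option 9: 0 − 2 = -2
Option 2 has the best Copeland score.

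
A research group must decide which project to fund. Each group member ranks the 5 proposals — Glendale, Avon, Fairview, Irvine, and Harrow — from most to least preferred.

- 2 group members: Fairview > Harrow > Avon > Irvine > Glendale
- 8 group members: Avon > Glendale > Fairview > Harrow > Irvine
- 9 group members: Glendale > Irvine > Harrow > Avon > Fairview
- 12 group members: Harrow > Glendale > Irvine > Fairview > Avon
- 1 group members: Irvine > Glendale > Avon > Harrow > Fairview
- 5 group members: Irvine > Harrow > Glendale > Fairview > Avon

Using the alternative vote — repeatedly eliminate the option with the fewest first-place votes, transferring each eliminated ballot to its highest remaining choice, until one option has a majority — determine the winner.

Round 1: Harrow 12, Glendale 9, Avon 8, Irvine 6, Fairview 2. Fairview has the fewest and is eliminated.
Round 2: Harrow 14, Glendale 9, Avon 8, Irvine 6. Irvine has the fewest and is eliminated.
Round 3: Harrow 19, Glendale 10, Avon 8. Harrow has a majority.

Harrow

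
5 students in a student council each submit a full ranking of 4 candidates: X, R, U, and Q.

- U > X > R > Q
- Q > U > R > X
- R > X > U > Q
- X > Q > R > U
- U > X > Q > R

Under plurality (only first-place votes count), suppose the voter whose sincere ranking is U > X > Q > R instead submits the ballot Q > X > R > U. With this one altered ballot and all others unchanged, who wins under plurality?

Q

First-place totals with the altered ballot: X 1, R 1, U 1, Q 2.
The switch changes the winner from U to Q.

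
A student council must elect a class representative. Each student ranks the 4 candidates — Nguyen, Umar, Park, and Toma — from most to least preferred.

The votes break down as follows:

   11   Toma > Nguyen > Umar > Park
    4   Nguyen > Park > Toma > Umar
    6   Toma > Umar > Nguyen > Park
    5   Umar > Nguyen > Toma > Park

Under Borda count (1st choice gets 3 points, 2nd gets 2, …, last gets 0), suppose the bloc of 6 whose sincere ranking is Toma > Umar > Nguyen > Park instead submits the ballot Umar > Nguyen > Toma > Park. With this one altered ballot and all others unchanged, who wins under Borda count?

Borda totals with the altered ballot: Nguyen 56, Umar 44, Park 8, Toma 48.
The switch changes the winner from Toma to Nguyen.

Nguyen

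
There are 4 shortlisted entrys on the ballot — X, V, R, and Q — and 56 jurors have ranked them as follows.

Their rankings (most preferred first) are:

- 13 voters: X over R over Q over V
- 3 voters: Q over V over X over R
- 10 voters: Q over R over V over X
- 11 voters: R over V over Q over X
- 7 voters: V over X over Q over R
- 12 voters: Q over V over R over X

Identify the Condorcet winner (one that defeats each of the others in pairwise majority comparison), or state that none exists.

Q

Head-to-head results (56 voters total):
X vs V: V wins 43–13.
X vs R: R wins 33–23.
X vs Q: Q wins 36–20.
V vs R: R wins 34–22.
V vs Q: Q wins 38–18.
R vs Q: Q wins 32–24.
Q beats each rival — X (36–20), V (38–18), R (32–24) — so Q is the Condorcet winner.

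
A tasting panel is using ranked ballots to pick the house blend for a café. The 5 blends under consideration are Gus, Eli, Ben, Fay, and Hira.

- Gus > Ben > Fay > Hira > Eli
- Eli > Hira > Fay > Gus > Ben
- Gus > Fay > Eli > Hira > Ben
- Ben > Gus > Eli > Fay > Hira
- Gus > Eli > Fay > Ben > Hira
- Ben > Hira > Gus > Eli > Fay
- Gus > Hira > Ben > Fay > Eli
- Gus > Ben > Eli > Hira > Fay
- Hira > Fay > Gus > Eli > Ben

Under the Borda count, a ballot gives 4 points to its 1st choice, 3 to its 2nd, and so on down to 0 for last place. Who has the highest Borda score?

Gus

Borda scores:
  Gus: 4 + 1 + 4 + 3 + 4 + 2 + 4 + 4 + 2 = 28
  Eli: 0 + 4 + 2 + 2 + 3 + 1 + 0 + 2 + 1 = 15
  Ben: 3 + 0 + 0 + 4 + 1 + 4 + 2 + 3 + 0 = 17
  Fay: 2 + 2 + 3 + 1 + 2 + 0 + 1 + 0 + 3 = 14
  Hira: 1 + 3 + 1 + 0 + 0 + 3 + 3 + 1 + 4 = 16
Gus has the highest total.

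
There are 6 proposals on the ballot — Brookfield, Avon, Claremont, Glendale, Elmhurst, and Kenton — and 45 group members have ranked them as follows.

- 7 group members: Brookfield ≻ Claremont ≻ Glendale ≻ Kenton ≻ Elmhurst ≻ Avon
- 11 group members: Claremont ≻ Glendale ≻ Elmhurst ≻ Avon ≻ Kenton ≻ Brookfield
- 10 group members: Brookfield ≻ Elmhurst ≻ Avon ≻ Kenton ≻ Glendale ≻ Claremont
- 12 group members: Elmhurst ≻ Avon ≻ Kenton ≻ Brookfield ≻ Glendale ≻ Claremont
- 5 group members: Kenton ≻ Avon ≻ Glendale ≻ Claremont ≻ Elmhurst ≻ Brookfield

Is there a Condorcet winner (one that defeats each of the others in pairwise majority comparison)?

Head-to-head results (45 voters total):
Brookfield vs Avon: Avon wins 28–17.
Brookfield vs Claremont: Brookfield wins 29–16.
Brookfield vs Glendale: Brookfield wins 29–16.
Brookfield vs Elmhurst: Elmhurst wins 28–17.
Brookfield vs Kenton: Kenton wins 28–17.
Avon vs Claremont: Avon wins 27–18.
Avon vs Glendale: Avon wins 27–18.
Avon vs Elmhurst: Elmhurst wins 40–5.
Avon vs Kenton: Avon wins 33–12.
Claremont vs Glendale: Glendale wins 27–18.
Claremont vs Elmhurst: Claremont wins 23–22.
Claremont vs Kenton: Kenton wins 27–18.
Glendale vs Elmhurst: Glendale wins 23–22.
Glendale vs Kenton: Kenton wins 27–18.
Elmhurst vs Kenton: Elmhurst wins 33–12.
No candidate beats all others: Brookfield beats Claremont beats Elmhurst beats Brookfield, a majority cycle.

No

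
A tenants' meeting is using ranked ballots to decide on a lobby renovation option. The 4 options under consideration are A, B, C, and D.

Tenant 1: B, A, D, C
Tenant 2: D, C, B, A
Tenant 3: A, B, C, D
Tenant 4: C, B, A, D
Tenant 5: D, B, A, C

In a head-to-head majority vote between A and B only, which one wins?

Ballots ranking A above B: 1.
Ballots ranking B above A: 4.
B wins the head-to-head, 4–1.

B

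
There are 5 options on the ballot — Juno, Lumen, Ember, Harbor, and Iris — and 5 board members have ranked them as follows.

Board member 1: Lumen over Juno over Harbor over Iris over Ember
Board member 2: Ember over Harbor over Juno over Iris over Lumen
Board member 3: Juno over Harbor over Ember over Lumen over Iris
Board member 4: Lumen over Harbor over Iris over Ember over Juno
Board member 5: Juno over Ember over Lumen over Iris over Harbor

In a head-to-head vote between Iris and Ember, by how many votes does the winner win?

Ballots ranking Iris above Ember: 2.
Ballots ranking Ember above Iris: 3.
Ember wins 3–2, a margin of 1.

1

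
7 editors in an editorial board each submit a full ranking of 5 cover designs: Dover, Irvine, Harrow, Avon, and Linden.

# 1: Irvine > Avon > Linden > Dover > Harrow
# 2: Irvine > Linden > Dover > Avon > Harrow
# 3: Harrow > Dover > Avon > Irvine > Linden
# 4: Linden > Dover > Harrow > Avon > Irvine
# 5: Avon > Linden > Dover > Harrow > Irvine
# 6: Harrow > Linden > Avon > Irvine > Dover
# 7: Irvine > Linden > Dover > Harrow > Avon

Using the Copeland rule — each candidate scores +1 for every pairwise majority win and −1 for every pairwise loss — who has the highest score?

Pairwise results:
  Dover vs Irvine: Irvine wins 4–3.
  Dover vs Harrow: Dover wins 5–2.
  Dover vs Avon: Dover wins 4–3.
  Dover vs Linden: Linden wins 6–1.
  Irvine vs Harrow: Harrow wins 4–3.
  Irvine vs Avon: Avon wins 4–3.
  Irvine vs Linden: Irvine wins 4–3.
  Harrow vs Avon: Harrow wins 4–3.
  Harrow vs Linden: Linden wins 5–2.
  Avon vs Linden: Linden wins 4–3.
Copeland scores (wins − losses):
  Dover: 2 − 2 = 0
  Irvine: 2 − 2 = 0
  Harrow: 2 − 2 = 0
  Avon: 1 − 3 = -2
  Linden: 3 − 1 = 2
Linden has the best Copeland score.

Linden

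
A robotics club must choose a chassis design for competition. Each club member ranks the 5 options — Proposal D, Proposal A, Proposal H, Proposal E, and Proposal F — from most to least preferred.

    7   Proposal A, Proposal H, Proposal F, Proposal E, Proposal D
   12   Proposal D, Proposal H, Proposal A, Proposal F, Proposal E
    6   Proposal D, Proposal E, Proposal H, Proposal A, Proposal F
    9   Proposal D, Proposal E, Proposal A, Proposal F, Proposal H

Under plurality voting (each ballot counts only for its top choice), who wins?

Proposal D

First-place vote totals:
  Proposal D: 27
  Proposal A: 7
  Proposal H: 0
  Proposal E: 0
  Proposal F: 0
Proposal D has the most first-place votes.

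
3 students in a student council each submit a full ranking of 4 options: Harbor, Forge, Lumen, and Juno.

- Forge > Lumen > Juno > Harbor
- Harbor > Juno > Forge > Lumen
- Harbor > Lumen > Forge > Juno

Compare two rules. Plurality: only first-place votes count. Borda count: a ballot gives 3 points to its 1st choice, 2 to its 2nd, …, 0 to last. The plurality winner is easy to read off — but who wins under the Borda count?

Plurality first-place counts: Harbor 2, Forge 1, Lumen 0, Juno 0 → Harbor.
Borda totals: Harbor 6, Forge 5, Lumen 4, Juno 3 → Harbor.

Harbor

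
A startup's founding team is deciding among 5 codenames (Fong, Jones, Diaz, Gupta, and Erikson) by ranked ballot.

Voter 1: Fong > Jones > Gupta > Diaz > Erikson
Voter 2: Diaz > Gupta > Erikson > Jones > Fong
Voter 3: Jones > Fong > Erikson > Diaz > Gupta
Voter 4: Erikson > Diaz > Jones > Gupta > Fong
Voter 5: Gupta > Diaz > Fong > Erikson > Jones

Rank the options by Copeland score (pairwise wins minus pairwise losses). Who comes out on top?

Diaz

Pairwise results:
  Fong vs Jones: Jones wins 3–2.
  Fong vs Diaz: Diaz wins 3–2.
  Fong vs Gupta: Gupta wins 3–2.
  Fong vs Erikson: Fong wins 3–2.
  Jones vs Diaz: Diaz wins 3–2.
  Jones vs Gupta: Jones wins 3–2.
  Jones vs Erikson: Erikson wins 3–2.
  Diaz vs Gupta: Diaz wins 3–2.
  Diaz vs Erikson: Diaz wins 3–2.
  Gupta vs Erikson: Gupta wins 3–2.
Copeland scores (wins − losses):
  Fong: 1 − 3 = -2
  Jones: 2 − 2 = 0
  Diaz: 4 − 0 = 4
  Gupta: 2 − 2 = 0
  Erikson: 1 − 3 = -2
Diaz has the best Copeland score.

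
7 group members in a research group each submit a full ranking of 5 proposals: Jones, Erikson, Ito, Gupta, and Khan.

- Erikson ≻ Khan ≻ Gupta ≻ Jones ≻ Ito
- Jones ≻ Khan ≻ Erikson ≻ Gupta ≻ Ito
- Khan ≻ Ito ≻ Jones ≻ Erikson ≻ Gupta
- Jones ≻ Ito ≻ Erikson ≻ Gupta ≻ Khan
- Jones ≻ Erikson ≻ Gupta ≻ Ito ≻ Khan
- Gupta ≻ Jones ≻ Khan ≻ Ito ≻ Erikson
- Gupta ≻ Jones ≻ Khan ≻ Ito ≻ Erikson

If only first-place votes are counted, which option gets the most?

Jones

First-place vote totals:
  Jones: 3
  Erikson: 1
  Ito: 0
  Gupta: 2
  Khan: 1
Jones has the most first-place votes.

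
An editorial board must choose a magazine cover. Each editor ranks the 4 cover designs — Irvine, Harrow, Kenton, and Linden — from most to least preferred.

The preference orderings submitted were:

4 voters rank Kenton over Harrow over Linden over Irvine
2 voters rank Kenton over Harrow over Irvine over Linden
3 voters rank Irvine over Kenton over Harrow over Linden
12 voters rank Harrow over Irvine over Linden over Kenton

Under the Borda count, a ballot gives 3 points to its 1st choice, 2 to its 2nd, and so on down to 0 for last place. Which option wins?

Harrow

Borda scores:
  Irvine: 4·0 + 2·1 + 3·3 + 12·2 = 35
  Harrow: 4·2 + 2·2 + 3·1 + 12·3 = 51
  Kenton: 4·3 + 2·3 + 3·2 + 12·0 = 24
  Linden: 4·1 + 2·0 + 3·0 + 12·1 = 16
Harrow has the highest total.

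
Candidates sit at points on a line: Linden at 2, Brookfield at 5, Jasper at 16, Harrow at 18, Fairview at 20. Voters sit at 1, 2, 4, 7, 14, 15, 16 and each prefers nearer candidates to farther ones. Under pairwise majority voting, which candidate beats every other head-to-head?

Brookfield

With single-peaked preferences on a line, the Condorcet winner is the candidate closest to the median voter.
The median voter (position 7) is closest to Brookfield at 5.
Check: Brookfield vs Fairview — voters closer to Brookfield: 4 of 7.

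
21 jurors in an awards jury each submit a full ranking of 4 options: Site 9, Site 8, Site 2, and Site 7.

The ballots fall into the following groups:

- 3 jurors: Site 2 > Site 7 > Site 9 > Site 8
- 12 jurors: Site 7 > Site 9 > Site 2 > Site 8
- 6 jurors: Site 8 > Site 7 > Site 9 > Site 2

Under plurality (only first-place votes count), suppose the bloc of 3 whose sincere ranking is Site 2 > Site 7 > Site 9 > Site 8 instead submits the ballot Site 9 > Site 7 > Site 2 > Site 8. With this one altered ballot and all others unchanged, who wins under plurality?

Site 7

First-place totals with the altered ballot: Site 9 3, Site 8 6, Site 2 0, Site 7 12.
The winner is unchanged: still Site 7.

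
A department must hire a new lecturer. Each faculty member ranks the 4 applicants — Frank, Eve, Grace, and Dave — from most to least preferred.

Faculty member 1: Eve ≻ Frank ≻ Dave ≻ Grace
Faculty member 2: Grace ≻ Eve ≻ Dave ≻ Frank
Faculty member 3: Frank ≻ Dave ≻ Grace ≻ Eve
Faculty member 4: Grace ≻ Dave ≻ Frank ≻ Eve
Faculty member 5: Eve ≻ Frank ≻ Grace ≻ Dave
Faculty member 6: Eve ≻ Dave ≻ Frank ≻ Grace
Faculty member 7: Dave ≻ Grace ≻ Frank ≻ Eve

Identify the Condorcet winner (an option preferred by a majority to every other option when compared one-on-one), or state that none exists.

None — there is no Condorcet winner

Head-to-head results (7 voters total):
Frank vs Eve: Eve wins 4–3.
Frank vs Grace: Frank wins 4–3.
Frank vs Dave: Dave wins 4–3.
Eve vs Grace: Grace wins 4–3.
Eve vs Dave: Eve wins 4–3.
Grace vs Dave: Dave wins 4–3.
No candidate beats all others: Frank beats Grace beats Eve beats Frank, a majority cycle.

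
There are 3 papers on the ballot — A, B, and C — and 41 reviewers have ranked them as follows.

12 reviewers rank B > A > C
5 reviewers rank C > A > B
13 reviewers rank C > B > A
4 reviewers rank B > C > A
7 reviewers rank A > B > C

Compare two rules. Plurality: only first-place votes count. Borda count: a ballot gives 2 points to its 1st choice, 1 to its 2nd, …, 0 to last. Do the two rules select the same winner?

Plurality first-place counts: A 7, B 16, C 18 → C.
Borda totals: A 31, B 52, C 40 → B.
The two rules disagree: plurality picks C, Borda picks B.

No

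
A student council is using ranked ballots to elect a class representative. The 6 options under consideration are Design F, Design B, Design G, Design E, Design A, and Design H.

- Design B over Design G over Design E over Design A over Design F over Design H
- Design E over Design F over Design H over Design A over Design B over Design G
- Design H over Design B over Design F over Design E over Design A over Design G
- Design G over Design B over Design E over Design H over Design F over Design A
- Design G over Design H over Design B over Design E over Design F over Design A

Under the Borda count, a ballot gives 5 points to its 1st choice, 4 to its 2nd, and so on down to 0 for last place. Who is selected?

Borda scores:
  Design F: 1 + 4 + 3 + 1 + 1 = 10
  Design B: 5 + 1 + 4 + 4 + 3 = 17
  Design G: 4 + 0 + 0 + 5 + 5 = 14
  Design E: 3 + 5 + 2 + 3 + 2 = 15
  Design A: 2 + 2 + 1 + 0 + 0 = 5
  Design H: 0 + 3 + 5 + 2 + 4 = 14
Design B has the highest total.

Design B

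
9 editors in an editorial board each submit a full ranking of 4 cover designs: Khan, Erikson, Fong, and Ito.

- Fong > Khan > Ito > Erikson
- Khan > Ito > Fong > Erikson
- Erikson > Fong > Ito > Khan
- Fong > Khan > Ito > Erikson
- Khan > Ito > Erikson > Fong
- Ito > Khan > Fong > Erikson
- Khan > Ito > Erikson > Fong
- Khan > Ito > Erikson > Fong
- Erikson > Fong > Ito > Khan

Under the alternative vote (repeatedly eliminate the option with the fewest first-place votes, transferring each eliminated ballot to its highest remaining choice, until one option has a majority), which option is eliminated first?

Round 1: Khan 4, Erikson 2, Fong 2, Ito 1. Ito has the fewest and is eliminated.
Round 2: Khan 5, Erikson 2, Fong 2. Khan has a majority.

Ito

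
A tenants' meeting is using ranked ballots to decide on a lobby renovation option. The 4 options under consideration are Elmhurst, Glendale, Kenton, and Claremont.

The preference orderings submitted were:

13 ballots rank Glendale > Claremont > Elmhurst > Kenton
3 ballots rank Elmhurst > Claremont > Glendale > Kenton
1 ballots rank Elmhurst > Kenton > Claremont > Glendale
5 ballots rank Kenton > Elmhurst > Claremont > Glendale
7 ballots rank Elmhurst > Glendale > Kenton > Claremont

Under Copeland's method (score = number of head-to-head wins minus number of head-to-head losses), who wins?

Elmhurst

Pairwise results:
  Elmhurst vs Glendale: Elmhurst wins 16–13.
  Elmhurst vs Kenton: Elmhurst wins 24–5.
  Elmhurst vs Claremont: Elmhurst wins 16–13.
  Glendale vs Kenton: Glendale wins 23–6.
  Glendale vs Claremont: Glendale wins 20–9.
  Kenton vs Claremont: Claremont wins 16–13.
Copeland scores (wins − losses):
  Elmhurst: 3 − 0 = 3
  Glendale: 2 − 1 = 1
  Kenton: 0 − 3 = -3
  Claremont: 1 − 2 = -1
Elmhurst has the best Copeland score.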